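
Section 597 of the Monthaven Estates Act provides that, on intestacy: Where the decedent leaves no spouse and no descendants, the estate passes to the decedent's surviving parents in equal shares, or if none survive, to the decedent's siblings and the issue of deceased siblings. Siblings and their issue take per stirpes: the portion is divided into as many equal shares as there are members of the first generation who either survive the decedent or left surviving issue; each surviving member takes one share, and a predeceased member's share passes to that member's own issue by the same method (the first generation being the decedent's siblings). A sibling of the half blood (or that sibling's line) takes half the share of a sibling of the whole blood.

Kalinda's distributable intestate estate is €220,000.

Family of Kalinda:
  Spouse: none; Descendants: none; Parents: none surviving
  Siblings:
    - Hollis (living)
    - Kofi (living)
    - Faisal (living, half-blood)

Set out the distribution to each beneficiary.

Hollis: €88,000; Kofi: €88,000; Faisal: €44,000

The entire €220,000 passes to the siblings and their issue.
Counting each half-blood sibling's line as half a unit, there are 5/2 units in €220,000, so one unit is €88,000. Whole-blood lines (Hollis and Kofi) take €88,000 each; half-blood lines (Faisal) take €44,000 each.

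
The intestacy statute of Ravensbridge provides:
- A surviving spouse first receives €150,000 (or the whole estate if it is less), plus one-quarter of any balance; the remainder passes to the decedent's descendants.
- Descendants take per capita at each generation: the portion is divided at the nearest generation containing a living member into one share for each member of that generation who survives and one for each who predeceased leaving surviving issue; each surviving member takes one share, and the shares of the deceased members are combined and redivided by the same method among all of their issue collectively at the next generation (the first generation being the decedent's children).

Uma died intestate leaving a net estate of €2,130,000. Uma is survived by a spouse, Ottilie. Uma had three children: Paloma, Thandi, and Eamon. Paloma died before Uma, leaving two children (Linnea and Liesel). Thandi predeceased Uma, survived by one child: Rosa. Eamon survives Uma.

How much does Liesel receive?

Ottilie first takes €150,000, leaving a balance of €1,980,000. Ottilie then takes one-quarter of the balance (€495,000), for a total of €645,000. The remaining €1,485,000 passes to the descendants.
The descendants' portion (€1,485,000) is divided at the children's generation into 3 shares of €495,000. Eamon takes €495,000. The 2 shares of the deceased (Paloma and Thandi) are combined into a pool of €990,000.
That pool (€990,000) is divided at the grandchildren's generation equally among Linnea, Liesel, and Rosa: €330,000 each.

Liesel receives €330,000.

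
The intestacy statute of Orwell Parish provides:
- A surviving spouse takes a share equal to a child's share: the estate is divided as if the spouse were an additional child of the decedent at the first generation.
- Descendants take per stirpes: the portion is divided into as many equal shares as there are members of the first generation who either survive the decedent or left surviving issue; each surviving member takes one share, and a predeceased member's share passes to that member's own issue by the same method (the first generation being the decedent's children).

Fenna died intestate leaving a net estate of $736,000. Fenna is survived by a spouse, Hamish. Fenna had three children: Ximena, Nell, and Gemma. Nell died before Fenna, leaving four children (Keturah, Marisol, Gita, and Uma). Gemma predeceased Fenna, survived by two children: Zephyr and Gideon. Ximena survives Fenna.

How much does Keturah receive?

The spouse counts as an additional share at the children's level, so there are 4 primary shares of $184,000. Hamish takes one such share ($184,000).
The children's combined portion ($552,000) is divided into 3 shares of $184,000: Ximena takes $184,000; Nell's $184,000 share passes to Nell's issue; Gemma's $184,000 share passes to Gemma's issue.
Nell's share ($184,000) is divided into 4 shares of $46,000: Keturah, Marisol, Gita, and Uma each take $46,000.
Gemma's share ($184,000) is divided into 2 shares of $92,000: Zephyr and Gideon each take $92,000.

Keturah receives $46,000.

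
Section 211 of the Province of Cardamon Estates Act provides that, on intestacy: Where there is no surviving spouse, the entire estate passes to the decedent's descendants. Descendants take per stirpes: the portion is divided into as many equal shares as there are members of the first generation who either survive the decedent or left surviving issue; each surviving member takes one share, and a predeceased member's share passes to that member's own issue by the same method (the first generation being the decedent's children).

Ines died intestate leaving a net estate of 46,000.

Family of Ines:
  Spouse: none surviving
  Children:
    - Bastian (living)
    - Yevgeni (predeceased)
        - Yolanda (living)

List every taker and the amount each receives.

Bastian: 23,000; Yolanda: 23,000

The entire 46,000 passes to the descendants.
That amount (46,000) is divided into 2 shares of 23,000: Bastian takes 23,000; Yevgeni's 23,000 share passes to Yevgeni's issue.
Yevgeni's share (23,000) passes entirely to Yolanda.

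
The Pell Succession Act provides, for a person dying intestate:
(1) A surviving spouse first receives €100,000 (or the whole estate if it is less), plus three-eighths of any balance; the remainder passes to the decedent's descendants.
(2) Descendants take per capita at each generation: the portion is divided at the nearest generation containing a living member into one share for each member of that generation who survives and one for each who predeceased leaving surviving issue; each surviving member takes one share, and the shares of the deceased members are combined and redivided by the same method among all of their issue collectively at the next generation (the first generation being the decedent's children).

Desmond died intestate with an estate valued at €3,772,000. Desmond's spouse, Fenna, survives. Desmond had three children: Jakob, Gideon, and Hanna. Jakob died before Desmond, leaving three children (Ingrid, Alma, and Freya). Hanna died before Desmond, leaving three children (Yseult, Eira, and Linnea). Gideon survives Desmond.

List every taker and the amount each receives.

Fenna: €1,477,000; Ingrid: €255,000; Alma: €255,000; Freya: €255,000; Gideon: €765,000; Yseult: €255,000; Eira: €255,000; Linnea: €255,000

Fenna first takes €100,000, leaving a balance of €3,672,000. Fenna then takes three-eighths of the balance (€1,377,000), for a total of €1,477,000. The remaining €2,295,000 passes to the descendants.
The descendants' portion (€2,295,000) is divided at the children's generation into 3 shares of €765,000. Gideon takes €765,000. The 2 shares of the deceased (Jakob and Hanna) are combined into a pool of €1,530,000.
That pool (€1,530,000) is divided at the grandchildren's generation equally among Ingrid, Alma, Freya, Yseult, Eira, and Linnea: €255,000 each.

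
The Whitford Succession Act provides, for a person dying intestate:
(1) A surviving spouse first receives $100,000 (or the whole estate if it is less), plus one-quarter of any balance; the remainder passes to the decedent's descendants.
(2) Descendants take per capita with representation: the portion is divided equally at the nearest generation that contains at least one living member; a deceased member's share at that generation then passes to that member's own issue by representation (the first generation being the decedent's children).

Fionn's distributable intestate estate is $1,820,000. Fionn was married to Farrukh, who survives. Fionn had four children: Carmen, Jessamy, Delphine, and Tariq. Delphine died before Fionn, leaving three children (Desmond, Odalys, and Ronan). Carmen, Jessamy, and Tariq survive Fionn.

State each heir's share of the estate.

Farrukh: $530,000; Carmen: $322,500; Jessamy: $322,500; Desmond: $107,500; Odalys: $107,500; Ronan: $107,500; Tariq: $322,500

Farrukh first takes $100,000, leaving a balance of $1,720,000. Farrukh then takes one-quarter of the balance ($430,000), for a total of $530,000. The remaining $1,290,000 passes to the descendants.
The descendants' portion ($1,290,000) is divided into 4 shares of $322,500: Carmen, Jessamy, and Tariq each take $322,500; Delphine's $322,500 share passes to Delphine's issue.
Delphine's share ($322,500) is divided into 3 shares of $107,500: Desmond, Odalys, and Ronan each take $107,500.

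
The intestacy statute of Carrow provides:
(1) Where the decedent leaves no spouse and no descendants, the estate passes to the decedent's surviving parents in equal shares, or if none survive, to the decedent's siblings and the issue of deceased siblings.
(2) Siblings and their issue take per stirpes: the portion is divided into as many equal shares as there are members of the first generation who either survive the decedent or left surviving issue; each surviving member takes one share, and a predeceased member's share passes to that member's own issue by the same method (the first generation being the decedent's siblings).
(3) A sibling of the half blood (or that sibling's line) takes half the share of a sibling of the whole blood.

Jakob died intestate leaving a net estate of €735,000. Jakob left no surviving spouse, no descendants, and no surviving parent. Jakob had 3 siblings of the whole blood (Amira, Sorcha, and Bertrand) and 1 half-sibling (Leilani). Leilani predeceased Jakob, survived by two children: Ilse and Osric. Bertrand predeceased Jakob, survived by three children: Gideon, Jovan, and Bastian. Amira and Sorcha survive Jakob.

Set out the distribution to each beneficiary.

Amira: €210,000; Sorcha: €210,000; Ilse: €52,500; Osric: €52,500; Gideon: €70,000; Jovan: €70,000; Bastian: €70,000

The entire €735,000 passes to the siblings and their issue.
Counting each half-blood sibling's line as half a unit, there are 7/2 units in €735,000, so one unit is €210,000. Whole-blood lines (Amira, Sorcha, and Bertrand) take €210,000 each; half-blood lines (Leilani) take €105,000 each.
Leilani's share (€105,000) is divided into 2 shares of €52,500: Ilse and Osric each take €52,500.
Bertrand's share (€210,000) is divided into 3 shares of €70,000: Gideon, Jovan, and Bastian each take €70,000.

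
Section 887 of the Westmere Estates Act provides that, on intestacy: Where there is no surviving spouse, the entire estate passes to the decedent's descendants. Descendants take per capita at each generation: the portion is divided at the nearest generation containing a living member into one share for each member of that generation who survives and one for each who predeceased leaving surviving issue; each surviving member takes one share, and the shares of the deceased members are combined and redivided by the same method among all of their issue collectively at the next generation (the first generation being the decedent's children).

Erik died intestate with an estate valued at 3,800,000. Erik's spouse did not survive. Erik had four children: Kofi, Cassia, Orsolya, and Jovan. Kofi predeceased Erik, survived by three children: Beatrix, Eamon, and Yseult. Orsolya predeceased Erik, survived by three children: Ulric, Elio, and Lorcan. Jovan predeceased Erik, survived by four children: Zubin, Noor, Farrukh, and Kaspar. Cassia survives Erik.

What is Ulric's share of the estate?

The entire 3,800,000 passes to the descendants.
That amount (3,800,000) is divided at the children's generation into 4 shares of 950,000. Cassia takes 950,000. The 3 shares of the deceased (Kofi, Orsolya, and Jovan) are combined into a pool of 2,850,000.
That pool (2,850,000) is divided at the grandchildren's generation equally among Beatrix, Eamon, Yseult, Ulric, Elio, Lorcan, Zubin, Noor, Farrukh, and Kaspar: 285,000 each.

Ulric receives 285,000.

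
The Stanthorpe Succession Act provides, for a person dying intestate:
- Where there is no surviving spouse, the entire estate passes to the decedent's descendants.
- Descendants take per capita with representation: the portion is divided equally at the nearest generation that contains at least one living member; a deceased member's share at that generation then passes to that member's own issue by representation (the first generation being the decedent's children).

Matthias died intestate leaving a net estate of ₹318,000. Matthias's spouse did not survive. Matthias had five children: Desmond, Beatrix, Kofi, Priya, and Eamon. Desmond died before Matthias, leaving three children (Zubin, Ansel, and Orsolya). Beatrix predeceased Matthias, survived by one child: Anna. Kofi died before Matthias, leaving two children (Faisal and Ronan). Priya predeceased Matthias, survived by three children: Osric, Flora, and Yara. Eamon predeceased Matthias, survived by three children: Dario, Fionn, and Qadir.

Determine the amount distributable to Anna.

The entire ₹318,000 passes to the descendants.
No child survives, so the initial division is made at the grandchildren's generation.
That amount (₹318,000) is divided into 12 shares of ₹26,500: Zubin, Ansel, Orsolya, Anna, Faisal, Ronan, Osric, Flora, Yara, Dario, Fionn, and Qadir each take ₹26,500.

Anna receives ₹26,500.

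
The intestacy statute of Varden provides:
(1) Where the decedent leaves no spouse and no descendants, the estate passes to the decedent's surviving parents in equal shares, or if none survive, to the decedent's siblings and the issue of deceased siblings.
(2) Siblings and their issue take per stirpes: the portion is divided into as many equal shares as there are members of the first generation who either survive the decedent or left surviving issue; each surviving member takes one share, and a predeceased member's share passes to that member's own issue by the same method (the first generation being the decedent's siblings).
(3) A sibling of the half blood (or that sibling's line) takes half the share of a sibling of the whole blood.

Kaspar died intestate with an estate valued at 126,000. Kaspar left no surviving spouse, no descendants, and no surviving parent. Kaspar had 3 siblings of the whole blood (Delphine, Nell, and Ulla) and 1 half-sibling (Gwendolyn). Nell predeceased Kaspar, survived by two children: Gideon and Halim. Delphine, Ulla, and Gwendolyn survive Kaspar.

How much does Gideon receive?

The entire 126,000 passes to the siblings and their issue.
Counting each half-blood sibling's line as half a unit, there are 7/2 units in 126,000, so one unit is 36,000. Whole-blood lines (Delphine, Nell, and Ulla) take 36,000 each; half-blood lines (Gwendolyn) take 18,000 each.
Nell's share (36,000) is divided into 2 shares of 18,000: Gideon and Halim each take 18,000.

Gideon receives 18,000.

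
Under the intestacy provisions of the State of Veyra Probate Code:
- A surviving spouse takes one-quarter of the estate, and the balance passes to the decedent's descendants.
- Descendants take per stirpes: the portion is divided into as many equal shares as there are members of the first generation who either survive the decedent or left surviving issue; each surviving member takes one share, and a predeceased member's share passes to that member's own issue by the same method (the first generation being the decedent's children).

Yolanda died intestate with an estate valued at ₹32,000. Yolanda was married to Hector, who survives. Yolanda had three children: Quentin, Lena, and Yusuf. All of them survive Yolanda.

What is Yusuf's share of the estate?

Hector takes one-quarter of ₹32,000 = ₹8,000. The remaining ₹24,000 passes to the descendants.
The descendants' portion (₹24,000) is divided into 3 shares of ₹8,000: Quentin, Lena, and Yusuf each take ₹8,000.

Yusuf receives ₹8,000.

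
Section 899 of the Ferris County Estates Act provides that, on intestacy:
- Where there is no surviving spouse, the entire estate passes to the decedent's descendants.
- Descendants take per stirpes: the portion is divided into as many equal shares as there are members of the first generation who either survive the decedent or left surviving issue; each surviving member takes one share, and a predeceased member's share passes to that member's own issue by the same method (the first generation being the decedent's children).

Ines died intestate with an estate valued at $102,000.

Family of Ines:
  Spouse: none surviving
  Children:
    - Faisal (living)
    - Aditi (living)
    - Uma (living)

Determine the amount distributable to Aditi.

The entire $102,000 passes to the descendants.
That amount ($102,000) is divided into 3 shares of $34,000: Faisal, Aditi, and Uma each take $34,000.

Aditi receives $34,000.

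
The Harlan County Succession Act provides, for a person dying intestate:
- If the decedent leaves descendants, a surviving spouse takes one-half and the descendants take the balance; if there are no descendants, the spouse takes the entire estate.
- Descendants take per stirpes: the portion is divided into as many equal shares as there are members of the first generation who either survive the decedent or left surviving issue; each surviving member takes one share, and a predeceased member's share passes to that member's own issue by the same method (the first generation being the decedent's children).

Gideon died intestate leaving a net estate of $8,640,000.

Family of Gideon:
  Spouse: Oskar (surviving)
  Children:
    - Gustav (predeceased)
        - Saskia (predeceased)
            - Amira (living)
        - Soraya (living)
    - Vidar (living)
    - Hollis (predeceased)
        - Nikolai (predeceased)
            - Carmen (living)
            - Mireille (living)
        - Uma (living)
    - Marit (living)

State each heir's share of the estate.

Oskar takes one-half of $8,640,000 = $4,320,000. The remaining $4,320,000 passes to the descendants.
The descendants' portion ($4,320,000) is divided into 4 shares of $1,080,000: Vidar and Marit each take $1,080,000; Gustav's $1,080,000 share passes to Gustav's issue; Hollis's $1,080,000 share passes to Hollis's issue.
Gustav's share ($1,080,000) is divided into 2 shares of $540,000: Soraya takes $540,000; Saskia's $540,000 share passes to Saskia's issue.
Saskia's share ($540,000) passes entirely to Amira.
Hollis's share ($1,080,000) is divided into 2 shares of $540,000: Uma takes $540,000; Nikolai's $540,000 share passes to Nikolai's issue.
Nikolai's share ($540,000) is divided into 2 shares of $270,000: Carmen and Mireille each take $270,000.

Oskar: $4,320,000; Amira: $540,000; Soraya: $540,000; Vidar: $1,080,000; Carmen: $270,000; Mireille: $270,000; Uma: $540,000; Marit: $1,080,000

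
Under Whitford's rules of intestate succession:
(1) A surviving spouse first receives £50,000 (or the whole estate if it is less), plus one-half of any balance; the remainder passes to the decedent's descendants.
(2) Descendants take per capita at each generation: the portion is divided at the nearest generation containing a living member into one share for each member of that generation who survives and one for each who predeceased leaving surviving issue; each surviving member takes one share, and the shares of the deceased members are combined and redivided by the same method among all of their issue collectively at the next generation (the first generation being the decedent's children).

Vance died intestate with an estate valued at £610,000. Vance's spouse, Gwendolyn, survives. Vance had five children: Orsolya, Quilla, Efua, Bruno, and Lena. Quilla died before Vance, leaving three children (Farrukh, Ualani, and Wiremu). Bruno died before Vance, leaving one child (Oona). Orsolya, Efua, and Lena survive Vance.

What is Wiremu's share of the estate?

Wiremu receives £28,000.

Gwendolyn first takes £50,000, leaving a balance of £560,000. Gwendolyn then takes one-half of the balance (£280,000), for a total of £330,000. The remaining £280,000 passes to the descendants.
The descendants' portion (£280,000) is divided at the children's generation into 5 shares of £56,000. Orsolya, Efua, and Lena each take £56,000. The 2 shares of the deceased (Quilla and Bruno) are combined into a pool of £112,000.
That pool (£112,000) is divided at the grandchildren's generation equally among Farrukh, Ualani, Wiremu, and Oona: £28,000 each.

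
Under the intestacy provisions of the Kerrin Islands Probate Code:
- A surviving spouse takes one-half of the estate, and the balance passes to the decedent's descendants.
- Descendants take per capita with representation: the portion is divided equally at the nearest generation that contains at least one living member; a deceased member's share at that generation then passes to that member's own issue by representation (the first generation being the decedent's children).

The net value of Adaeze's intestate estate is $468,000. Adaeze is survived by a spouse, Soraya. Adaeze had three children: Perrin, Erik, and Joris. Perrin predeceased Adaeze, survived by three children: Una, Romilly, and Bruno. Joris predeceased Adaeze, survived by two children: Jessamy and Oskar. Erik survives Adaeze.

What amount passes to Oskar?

Soraya takes one-half of $468,000 = $234,000. The remaining $234,000 passes to the descendants.
The descendants' portion ($234,000) is divided into 3 shares of $78,000: Erik takes $78,000; Perrin's $78,000 share passes to Perrin's issue; Joris's $78,000 share passes to Joris's issue.
Perrin's share ($78,000) is divided into 3 shares of $26,000: Una, Romilly, and Bruno each take $26,000.
Joris's share ($78,000) is divided into 2 shares of $39,000: Jessamy and Oskar each take $39,000.

Oskar receives $39,000.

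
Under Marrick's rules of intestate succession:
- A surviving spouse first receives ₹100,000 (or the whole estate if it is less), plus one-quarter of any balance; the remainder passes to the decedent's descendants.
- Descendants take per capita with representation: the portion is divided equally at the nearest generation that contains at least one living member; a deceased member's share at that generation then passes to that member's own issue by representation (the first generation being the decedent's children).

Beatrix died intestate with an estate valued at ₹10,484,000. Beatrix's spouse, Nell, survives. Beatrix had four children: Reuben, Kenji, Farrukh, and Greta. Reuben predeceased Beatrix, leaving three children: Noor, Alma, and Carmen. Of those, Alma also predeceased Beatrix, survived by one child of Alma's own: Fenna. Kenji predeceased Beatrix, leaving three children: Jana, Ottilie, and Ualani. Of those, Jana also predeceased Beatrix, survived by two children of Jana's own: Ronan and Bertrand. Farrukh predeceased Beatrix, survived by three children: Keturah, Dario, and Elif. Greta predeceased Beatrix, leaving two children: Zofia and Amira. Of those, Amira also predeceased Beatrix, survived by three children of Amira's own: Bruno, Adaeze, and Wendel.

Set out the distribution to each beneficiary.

Nell: ₹2,696,000; Noor: ₹708,000; Fenna: ₹708,000; Carmen: ₹708,000; Ronan: ₹354,000; Bertrand: ₹354,000; Ottilie: ₹708,000; Ualani: ₹708,000; Keturah: ₹708,000; Dario: ₹708,000; Elif: ₹708,000; Zofia: ₹708,000; Bruno: ₹236,000; Adaeze: ₹236,000; Wendel: ₹236,000

Nell first takes ₹100,000, leaving a balance of ₹10,384,000. Nell then takes one-quarter of the balance (₹2,596,000), for a total of ₹2,696,000. The remaining ₹7,788,000 passes to the descendants.
No child survives, so the initial division is made at the grandchildren's generation.
The descendants' portion (₹7,788,000) is divided into 11 shares of ₹708,000: Noor, Carmen, Ottilie, Ualani, Keturah, Dario, Elif, and Zofia each take ₹708,000; Alma's ₹708,000 share passes to Alma's issue; Jana's ₹708,000 share passes to Jana's issue; Amira's ₹708,000 share passes to Amira's issue.
Alma's share (₹708,000) passes entirely to Fenna.
Jana's share (₹708,000) is divided into 2 shares of ₹354,000: Ronan and Bertrand each take ₹354,000.
Amira's share (₹708,000) is divided into 3 shares of ₹236,000: Bruno, Adaeze, and Wendel each take ₹236,000.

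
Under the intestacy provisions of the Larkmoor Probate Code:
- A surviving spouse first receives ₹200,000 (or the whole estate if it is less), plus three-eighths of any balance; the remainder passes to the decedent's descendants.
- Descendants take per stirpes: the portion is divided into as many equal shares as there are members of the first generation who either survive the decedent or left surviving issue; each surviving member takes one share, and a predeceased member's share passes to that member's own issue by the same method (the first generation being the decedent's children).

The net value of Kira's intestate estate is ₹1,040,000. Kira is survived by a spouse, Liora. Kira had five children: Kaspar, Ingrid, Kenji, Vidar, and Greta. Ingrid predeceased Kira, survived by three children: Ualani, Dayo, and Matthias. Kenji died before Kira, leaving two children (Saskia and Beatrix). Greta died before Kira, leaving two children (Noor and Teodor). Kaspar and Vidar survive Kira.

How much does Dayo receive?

Liora first takes ₹200,000, leaving a balance of ₹840,000. Liora then takes three-eighths of the balance (₹315,000), for a total of ₹515,000. The remaining ₹525,000 passes to the descendants.
The descendants' portion (₹525,000) is divided into 5 shares of ₹105,000: Kaspar and Vidar each take ₹105,000; Ingrid's ₹105,000 share passes to Ingrid's issue; Kenji's ₹105,000 share passes to Kenji's issue; Greta's ₹105,000 share passes to Greta's issue.
Ingrid's share (₹105,000) is divided into 3 shares of ₹35,000: Ualani, Dayo, and Matthias each take ₹35,000.
Kenji's share (₹105,000) is divided into 2 shares of ₹52,500: Saskia and Beatrix each take ₹52,500.
Greta's share (₹105,000) is divided into 2 shares of ₹52,500: Noor and Teodor each take ₹52,500.

Dayo receives ₹35,000.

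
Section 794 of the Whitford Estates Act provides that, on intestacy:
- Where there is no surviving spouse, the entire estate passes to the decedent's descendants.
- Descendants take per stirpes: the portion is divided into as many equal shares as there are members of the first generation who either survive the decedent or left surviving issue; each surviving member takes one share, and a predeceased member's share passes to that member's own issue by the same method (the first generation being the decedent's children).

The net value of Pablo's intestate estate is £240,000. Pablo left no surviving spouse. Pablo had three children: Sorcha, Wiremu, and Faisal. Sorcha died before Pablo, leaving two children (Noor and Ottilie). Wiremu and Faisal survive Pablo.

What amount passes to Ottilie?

The entire £240,000 passes to the descendants.
That amount (£240,000) is divided into 3 shares of £80,000: Wiremu and Faisal each take £80,000; Sorcha's £80,000 share passes to Sorcha's issue.
Sorcha's share (£80,000) is divided into 2 shares of £40,000: Noor and Ottilie each take £40,000.

Ottilie receives £40,000.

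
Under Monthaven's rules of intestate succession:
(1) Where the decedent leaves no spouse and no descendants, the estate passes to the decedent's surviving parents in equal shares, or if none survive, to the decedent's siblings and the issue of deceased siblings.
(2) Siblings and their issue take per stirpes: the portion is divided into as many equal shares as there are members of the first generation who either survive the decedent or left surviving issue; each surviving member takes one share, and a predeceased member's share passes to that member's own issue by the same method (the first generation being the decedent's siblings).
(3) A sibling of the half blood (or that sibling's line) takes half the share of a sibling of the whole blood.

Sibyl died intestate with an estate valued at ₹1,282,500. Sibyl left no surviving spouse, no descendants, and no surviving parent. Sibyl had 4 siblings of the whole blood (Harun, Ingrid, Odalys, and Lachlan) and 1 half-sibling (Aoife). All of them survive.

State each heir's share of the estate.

Aoife: ₹142,500; Harun: ₹285,000; Ingrid: ₹285,000; Odalys: ₹285,000; Lachlan: ₹285,000

The entire ₹1,282,500 passes to the siblings and their issue.
Counting each half-blood sibling's line as half a unit, there are 9/2 units in ₹1,282,500, so one unit is ₹285,000. Whole-blood lines (Harun, Ingrid, Odalys, and Lachlan) take ₹285,000 each; half-blood lines (Aoife) take ₹142,500 each.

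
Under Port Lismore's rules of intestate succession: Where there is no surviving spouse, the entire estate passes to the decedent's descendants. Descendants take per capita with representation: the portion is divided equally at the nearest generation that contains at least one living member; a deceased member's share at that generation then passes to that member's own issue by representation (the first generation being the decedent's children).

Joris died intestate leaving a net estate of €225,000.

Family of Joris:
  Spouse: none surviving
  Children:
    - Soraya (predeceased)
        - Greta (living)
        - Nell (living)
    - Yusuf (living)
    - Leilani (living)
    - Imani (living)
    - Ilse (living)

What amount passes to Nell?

The entire €225,000 passes to the descendants.
That amount (€225,000) is divided into 5 shares of €45,000: Yusuf, Leilani, Imani, and Ilse each take €45,000; Soraya's €45,000 share passes to Soraya's issue.
Soraya's share (€45,000) is divided into 2 shares of €22,500: Greta and Nell each take €22,500.

Nell receives €22,500.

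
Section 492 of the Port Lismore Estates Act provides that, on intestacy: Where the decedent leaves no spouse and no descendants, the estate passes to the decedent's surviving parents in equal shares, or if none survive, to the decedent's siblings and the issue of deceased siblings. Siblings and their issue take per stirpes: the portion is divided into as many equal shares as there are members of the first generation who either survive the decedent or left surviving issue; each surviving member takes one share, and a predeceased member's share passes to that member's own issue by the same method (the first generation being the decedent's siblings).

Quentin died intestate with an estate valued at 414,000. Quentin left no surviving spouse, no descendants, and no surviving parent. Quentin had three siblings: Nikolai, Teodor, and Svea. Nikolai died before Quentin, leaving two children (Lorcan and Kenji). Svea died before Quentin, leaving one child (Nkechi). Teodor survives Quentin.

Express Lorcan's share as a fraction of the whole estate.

The entire 414,000 passes to the siblings and their issue.
That amount (414,000) is divided into 3 shares of 138,000: Teodor takes 138,000; Nikolai's 138,000 share passes to Nikolai's issue; Svea's 138,000 share passes to Svea's issue.
Nikolai's share (138,000) is divided into 2 shares of 69,000: Lorcan and Kenji each take 69,000.
Svea's share (138,000) passes entirely to Nkechi.

Lorcan receives 1/6 of the estate.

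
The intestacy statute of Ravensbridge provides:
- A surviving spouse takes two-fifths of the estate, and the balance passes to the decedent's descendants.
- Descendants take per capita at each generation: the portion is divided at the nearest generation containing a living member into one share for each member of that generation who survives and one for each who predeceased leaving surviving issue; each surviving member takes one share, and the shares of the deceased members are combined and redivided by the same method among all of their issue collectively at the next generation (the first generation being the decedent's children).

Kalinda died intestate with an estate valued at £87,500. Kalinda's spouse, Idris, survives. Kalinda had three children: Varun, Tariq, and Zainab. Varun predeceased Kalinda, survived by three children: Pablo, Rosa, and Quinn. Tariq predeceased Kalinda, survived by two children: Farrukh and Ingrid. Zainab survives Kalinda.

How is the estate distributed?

Idris takes two-fifths of £87,500 = £35,000. The remaining £52,500 passes to the descendants.
The descendants' portion (£52,500) is divided at the children's generation into 3 shares of £17,500. Zainab takes £17,500. The 2 shares of the deceased (Varun and Tariq) are combined into a pool of £35,000.
That pool (£35,000) is divided at the grandchildren's generation equally among Pablo, Rosa, Quinn, Farrukh, and Ingrid: £7,000 each.

Idris: £35,000; Pablo: £7,000; Rosa: £7,000; Quinn: £7,000; Farrukh: £7,000; Ingrid: £7,000; Zainab: £17,500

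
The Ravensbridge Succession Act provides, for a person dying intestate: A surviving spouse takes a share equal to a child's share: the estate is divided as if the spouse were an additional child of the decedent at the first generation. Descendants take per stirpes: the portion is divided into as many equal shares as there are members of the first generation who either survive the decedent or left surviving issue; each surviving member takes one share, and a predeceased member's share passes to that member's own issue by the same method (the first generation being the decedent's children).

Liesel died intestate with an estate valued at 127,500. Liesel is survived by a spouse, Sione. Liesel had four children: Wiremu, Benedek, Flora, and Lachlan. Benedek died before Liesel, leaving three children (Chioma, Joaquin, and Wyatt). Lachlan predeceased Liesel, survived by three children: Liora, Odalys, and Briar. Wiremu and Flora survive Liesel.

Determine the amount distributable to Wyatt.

Wyatt receives 8,500.

The spouse counts as an additional share at the children's level, so there are 5 primary shares of 25,500. Sione takes one such share (25,500).
The children's combined portion (102,000) is divided into 4 shares of 25,500: Wiremu and Flora each take 25,500; Benedek's 25,500 share passes to Benedek's issue; Lachlan's 25,500 share passes to Lachlan's issue.
Benedek's share (25,500) is divided into 3 shares of 8,500: Chioma, Joaquin, and Wyatt each take 8,500.
Lachlan's share (25,500) is divided into 3 shares of 8,500: Liora, Odalys, and Briar each take 8,500.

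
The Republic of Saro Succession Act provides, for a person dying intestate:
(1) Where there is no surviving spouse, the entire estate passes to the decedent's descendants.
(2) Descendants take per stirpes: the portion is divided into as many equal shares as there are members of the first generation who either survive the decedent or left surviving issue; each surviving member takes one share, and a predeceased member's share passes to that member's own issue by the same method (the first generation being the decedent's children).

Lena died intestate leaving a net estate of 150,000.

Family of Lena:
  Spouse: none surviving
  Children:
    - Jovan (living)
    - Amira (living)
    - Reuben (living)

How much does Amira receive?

The entire 150,000 passes to the descendants.
That amount (150,000) is divided into 3 shares of 50,000: Jovan, Amira, and Reuben each take 50,000.

Amira receives 50,000.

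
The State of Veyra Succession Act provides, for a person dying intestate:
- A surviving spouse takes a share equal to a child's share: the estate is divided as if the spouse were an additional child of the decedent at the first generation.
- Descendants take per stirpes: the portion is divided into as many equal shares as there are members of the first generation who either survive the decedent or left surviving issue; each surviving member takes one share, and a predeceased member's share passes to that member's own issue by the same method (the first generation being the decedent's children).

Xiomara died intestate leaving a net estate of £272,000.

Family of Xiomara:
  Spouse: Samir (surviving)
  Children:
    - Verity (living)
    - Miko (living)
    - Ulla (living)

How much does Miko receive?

Miko receives £68,000.

The spouse counts as an additional share at the children's level, so there are 4 primary shares of £68,000. Samir takes one such share (£68,000).
The children's combined portion (£204,000) is divided into 3 shares of £68,000: Verity, Miko, and Ulla each take £68,000.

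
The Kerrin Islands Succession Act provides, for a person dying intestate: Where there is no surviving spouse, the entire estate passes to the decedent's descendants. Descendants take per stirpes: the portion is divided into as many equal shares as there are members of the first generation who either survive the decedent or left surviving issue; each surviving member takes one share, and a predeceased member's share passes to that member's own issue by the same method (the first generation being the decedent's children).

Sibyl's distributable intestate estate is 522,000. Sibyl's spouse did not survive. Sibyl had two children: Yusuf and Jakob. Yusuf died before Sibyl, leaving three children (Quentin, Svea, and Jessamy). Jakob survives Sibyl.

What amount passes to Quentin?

The entire 522,000 passes to the descendants.
That amount (522,000) is divided into 2 shares of 261,000: Jakob takes 261,000; Yusuf's 261,000 share passes to Yusuf's issue.
Yusuf's share (261,000) is divided into 3 shares of 87,000: Quentin, Svea, and Jessamy each take 87,000.

Quentin receives 87,000.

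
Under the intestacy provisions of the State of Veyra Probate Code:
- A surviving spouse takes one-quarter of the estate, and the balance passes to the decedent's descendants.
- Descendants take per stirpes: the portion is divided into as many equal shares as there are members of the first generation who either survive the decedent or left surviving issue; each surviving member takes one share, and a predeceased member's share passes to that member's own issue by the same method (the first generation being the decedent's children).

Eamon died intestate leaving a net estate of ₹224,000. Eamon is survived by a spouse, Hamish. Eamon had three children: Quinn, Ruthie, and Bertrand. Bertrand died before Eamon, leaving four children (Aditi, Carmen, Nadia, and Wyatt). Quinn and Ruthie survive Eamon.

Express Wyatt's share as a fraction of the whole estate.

Hamish takes one-quarter of ₹224,000 = ₹56,000. The remaining ₹168,000 passes to the descendants.
The descendants' portion (₹168,000) is divided into 3 shares of ₹56,000: Quinn and Ruthie each take ₹56,000; Bertrand's ₹56,000 share passes to Bertrand's issue.
Bertrand's share (₹56,000) is divided into 4 shares of ₹14,000: Aditi, Carmen, Nadia, and Wyatt each take ₹14,000.

Wyatt receives 1/16 of the estate.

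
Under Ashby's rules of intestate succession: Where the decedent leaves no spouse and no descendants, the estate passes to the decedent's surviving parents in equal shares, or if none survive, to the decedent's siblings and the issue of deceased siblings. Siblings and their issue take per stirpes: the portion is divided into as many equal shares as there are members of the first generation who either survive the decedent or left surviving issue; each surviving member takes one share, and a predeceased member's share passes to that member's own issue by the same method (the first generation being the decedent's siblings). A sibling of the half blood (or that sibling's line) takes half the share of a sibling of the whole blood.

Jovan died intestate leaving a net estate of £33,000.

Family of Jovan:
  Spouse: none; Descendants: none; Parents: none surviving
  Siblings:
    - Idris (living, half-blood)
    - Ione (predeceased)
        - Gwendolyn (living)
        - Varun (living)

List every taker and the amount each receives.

The entire £33,000 passes to the siblings and their issue.
Counting each half-blood sibling's line as half a unit, there are 3/2 units in £33,000, so one unit is £22,000. Whole-blood lines (Ione) take £22,000 each; half-blood lines (Idris) take £11,000 each.
Ione's share (£22,000) is divided into 2 shares of £11,000: Gwendolyn and Varun each take £11,000.

Idris: £11,000; Gwendolyn: £11,000; Varun: £11,000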